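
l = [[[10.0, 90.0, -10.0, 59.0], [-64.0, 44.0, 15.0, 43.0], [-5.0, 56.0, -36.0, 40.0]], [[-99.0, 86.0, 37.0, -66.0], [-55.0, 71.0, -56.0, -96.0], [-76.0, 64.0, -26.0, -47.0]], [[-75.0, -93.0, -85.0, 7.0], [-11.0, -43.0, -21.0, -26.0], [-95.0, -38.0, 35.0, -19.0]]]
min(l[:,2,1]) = -38.0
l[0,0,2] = -10.0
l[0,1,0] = -64.0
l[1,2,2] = -26.0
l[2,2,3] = -19.0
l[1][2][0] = -76.0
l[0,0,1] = 90.0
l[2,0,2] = -85.0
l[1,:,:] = [[-99.0, 86.0, 37.0, -66.0], [-55.0, 71.0, -56.0, -96.0], [-76.0, 64.0, -26.0, -47.0]]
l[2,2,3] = -19.0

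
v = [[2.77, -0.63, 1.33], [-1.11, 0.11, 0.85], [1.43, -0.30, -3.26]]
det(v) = 1.46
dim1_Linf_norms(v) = [2.77, 1.11, 3.26]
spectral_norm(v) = 3.79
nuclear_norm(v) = 7.10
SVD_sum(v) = [[0.24, -0.05, -0.37], [-0.71, 0.14, 1.10], [1.90, -0.36, -2.95]] + [[2.54,-0.56,1.7], [-0.38,0.08,-0.25], [-0.46,0.1,-0.31]] + [[-0.0,  -0.02,  -0.00], [-0.02,  -0.11,  -0.0], [-0.01,  -0.04,  -0.00]]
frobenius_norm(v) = 4.96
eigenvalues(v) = [3.26, -3.51, -0.13]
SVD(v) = [[-0.12, -0.97, 0.2], [0.35, 0.14, 0.93], [-0.93, 0.18, 0.32]] @ diag([3.7922966343537623, 3.1893261912945086, 0.12076705921726641]) @ [[-0.54,0.10,0.84],[-0.82,0.18,-0.55],[-0.21,-0.98,-0.01]]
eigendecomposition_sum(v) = [[2.96, -0.64, 0.52],[-0.86, 0.19, -0.15],[0.69, -0.15, 0.12]] + [[-0.18, 0.04, 0.82], [-0.23, 0.05, 1.04], [0.74, -0.15, -3.38]] + [[-0.01, -0.03, -0.01], [-0.03, -0.12, -0.04], [-0.00, -0.00, -0.0]]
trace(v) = -0.38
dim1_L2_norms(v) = [3.14, 1.4, 3.57]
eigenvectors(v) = [[-0.94, 0.23, 0.21],[0.27, 0.29, 0.98],[-0.22, -0.93, 0.00]]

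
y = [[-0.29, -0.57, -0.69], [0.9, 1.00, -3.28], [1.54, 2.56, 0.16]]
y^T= [[-0.29, 0.90, 1.54], [-0.57, 1.00, 2.56], [-0.69, -3.28, 0.16]]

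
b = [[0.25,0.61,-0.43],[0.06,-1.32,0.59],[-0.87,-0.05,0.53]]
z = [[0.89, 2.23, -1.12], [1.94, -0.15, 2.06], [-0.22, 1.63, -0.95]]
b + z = [[1.14, 2.84, -1.55],[2.00, -1.47, 2.65],[-1.09, 1.58, -0.42]]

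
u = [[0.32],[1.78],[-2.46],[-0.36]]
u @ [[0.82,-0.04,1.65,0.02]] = [[0.26, -0.01, 0.53, 0.01], [1.46, -0.07, 2.94, 0.04], [-2.02, 0.10, -4.06, -0.05], [-0.30, 0.01, -0.59, -0.01]]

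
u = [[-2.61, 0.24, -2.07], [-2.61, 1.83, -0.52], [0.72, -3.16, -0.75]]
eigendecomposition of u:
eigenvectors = [[-0.83+0.00j, (-0.42+0.12j), (-0.42-0.12j)], [(-0.45+0j), (-0.47-0.24j), -0.47+0.24j], [(-0.33+0j), 0.73+0.00j, 0.73-0.00j]]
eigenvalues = [(-3.3+0j), (0.89+1.16j), (0.89-1.16j)]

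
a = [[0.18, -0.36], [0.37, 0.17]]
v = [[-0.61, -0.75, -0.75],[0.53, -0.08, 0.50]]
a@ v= [[-0.30, -0.11, -0.32], [-0.14, -0.29, -0.19]]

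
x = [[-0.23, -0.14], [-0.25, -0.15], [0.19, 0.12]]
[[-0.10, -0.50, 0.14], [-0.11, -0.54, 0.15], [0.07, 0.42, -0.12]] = x @ [[1.12, 1.44, 0.02], [-1.16, 1.22, -1.04]]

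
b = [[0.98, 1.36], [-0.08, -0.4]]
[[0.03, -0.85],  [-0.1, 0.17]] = b @ [[-0.41, -0.37], [0.32, -0.36]]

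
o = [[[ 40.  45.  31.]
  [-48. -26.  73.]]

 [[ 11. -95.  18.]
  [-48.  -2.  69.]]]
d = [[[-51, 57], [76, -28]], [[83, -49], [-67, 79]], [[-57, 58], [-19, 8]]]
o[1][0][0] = 11.0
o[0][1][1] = -26.0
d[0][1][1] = -28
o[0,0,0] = 40.0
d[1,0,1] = -49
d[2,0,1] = 58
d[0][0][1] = 57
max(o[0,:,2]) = 73.0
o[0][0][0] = 40.0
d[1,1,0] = -67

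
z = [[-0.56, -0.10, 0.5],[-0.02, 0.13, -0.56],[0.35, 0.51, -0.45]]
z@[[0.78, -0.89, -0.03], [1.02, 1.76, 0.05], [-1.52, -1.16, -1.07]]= [[-1.30, -0.26, -0.52], [0.97, 0.9, 0.61], [1.48, 1.11, 0.50]]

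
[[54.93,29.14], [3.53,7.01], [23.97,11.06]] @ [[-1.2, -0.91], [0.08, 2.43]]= [[-63.58, 20.82], [-3.68, 13.82], [-27.88, 5.06]]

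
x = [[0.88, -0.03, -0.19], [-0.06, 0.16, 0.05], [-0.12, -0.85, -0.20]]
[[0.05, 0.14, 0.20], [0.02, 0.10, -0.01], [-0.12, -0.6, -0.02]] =x @ [[-0.02, 0.12, 0.22], [0.24, 0.77, 0.0], [-0.39, -0.32, -0.01]]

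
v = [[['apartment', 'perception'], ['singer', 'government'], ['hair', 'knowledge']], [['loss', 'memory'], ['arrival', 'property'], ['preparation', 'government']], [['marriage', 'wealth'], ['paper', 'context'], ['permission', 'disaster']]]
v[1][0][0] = 'loss'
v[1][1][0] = 'arrival'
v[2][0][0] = 'marriage'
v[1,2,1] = 'government'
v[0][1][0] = 'singer'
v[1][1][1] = 'property'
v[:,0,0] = ['apartment', 'loss', 'marriage']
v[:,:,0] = [['apartment', 'singer', 'hair'], ['loss', 'arrival', 'preparation'], ['marriage', 'paper', 'permission']]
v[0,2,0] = 'hair'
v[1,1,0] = 'arrival'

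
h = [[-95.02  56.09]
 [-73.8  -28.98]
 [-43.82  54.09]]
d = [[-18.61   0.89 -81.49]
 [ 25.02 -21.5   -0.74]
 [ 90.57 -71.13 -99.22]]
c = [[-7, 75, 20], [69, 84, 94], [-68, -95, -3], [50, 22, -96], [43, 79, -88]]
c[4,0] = 43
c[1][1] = 84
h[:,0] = [-95.02, -73.8, -43.82]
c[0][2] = 20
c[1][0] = 69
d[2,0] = 90.57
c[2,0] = -68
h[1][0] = -73.8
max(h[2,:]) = 54.09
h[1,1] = -28.98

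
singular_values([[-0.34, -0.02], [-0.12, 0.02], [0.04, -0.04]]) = [0.36, 0.05]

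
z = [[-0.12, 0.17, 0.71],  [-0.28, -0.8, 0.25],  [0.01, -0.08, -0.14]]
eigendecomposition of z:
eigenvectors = [[0.60+0.14j, (0.6-0.14j), 0.94+0.00j], [-0.77+0.00j, (-0.77-0j), -0.26+0.00j], [-0.17-0.03j, -0.17+0.03j, (0.22+0j)]]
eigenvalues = [(-0.53+0.06j), (-0.53-0.06j), (-0+0j)]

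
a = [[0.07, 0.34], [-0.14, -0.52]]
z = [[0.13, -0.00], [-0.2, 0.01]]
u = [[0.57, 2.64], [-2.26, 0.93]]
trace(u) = 1.50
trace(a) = -0.45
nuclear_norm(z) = 0.24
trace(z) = 0.14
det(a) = 0.01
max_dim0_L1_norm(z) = 0.33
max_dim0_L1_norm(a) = 0.86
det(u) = 6.50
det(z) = 0.00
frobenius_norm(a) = 0.64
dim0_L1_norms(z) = [0.33, 0.01]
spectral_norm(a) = 0.64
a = z @ u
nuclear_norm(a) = 0.66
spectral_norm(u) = 2.82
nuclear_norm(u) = 5.12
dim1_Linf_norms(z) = [0.13, 0.2]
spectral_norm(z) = 0.24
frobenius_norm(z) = 0.24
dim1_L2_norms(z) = [0.13, 0.2]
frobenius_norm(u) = 3.64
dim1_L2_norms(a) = [0.35, 0.54]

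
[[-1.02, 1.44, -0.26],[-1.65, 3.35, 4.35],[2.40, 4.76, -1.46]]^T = [[-1.02,-1.65,2.40], [1.44,3.35,4.76], [-0.26,4.35,-1.46]]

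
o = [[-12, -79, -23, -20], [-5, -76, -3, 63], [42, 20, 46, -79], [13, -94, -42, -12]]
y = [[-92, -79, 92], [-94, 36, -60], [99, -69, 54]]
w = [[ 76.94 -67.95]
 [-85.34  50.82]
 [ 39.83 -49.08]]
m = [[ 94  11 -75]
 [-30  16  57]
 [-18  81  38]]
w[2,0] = 39.83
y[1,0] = -94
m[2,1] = 81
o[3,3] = -12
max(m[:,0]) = 94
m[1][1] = 16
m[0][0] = 94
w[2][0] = 39.83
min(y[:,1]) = -79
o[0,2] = -23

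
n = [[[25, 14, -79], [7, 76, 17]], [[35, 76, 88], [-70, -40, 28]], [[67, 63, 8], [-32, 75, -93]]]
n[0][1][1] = 76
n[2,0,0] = 67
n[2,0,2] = 8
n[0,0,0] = 25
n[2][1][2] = -93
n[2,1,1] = 75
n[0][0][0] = 25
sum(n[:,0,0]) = 127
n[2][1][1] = 75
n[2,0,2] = 8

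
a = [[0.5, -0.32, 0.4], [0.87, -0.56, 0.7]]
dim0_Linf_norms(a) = [0.87, 0.56, 0.7]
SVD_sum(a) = [[0.50, -0.32, 0.4],[0.87, -0.56, 0.70]] + [[0.00, 0.0, -0.0], [-0.00, -0.00, 0.00]]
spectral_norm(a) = 1.44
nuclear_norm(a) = 1.44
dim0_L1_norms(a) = [1.37, 0.88, 1.1]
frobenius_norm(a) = 1.44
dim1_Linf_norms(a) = [0.5, 0.87]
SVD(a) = [[-0.5,-0.87], [-0.87,0.50]] @ diag([1.4397558249045594, 0.001778947270550447]) @ [[-0.7, 0.45, -0.56], [-0.72, -0.44, 0.54]]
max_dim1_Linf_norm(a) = 0.87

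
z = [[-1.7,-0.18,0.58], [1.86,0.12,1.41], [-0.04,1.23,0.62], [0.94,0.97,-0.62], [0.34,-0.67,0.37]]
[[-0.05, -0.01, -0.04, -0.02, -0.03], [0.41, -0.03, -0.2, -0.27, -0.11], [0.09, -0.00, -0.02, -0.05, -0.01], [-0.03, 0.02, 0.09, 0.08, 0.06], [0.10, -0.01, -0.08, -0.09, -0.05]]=z@ [[0.09,  -0.0,  -0.02,  -0.04,  -0.01],[-0.01,  0.01,  0.04,  0.03,  0.03],[0.17,  -0.02,  -0.12,  -0.14,  -0.07]]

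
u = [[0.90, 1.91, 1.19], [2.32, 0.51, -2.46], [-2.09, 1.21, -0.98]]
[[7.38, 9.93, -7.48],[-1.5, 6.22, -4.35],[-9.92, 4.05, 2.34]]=u @ [[3.14, 1.13, -2.16], [0.14, 4.94, -2.42], [3.60, -0.44, -0.77]]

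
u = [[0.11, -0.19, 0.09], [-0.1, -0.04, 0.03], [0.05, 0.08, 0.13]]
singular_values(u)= [0.24, 0.16, 0.11]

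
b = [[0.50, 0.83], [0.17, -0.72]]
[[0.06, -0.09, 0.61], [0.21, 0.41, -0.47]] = b @ [[0.43, 0.55, 0.09], [-0.19, -0.44, 0.68]]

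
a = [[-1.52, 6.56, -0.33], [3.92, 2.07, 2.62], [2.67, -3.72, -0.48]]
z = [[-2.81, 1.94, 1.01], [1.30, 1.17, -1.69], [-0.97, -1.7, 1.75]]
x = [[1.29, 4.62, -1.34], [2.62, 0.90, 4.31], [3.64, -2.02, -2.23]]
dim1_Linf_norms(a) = [6.56, 3.92, 3.72]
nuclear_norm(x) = 14.81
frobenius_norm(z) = 5.05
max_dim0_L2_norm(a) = 7.82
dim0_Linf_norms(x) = [3.64, 4.62, 4.31]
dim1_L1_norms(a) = [8.41, 8.61, 6.87]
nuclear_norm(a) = 14.47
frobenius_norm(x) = 8.56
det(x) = 119.60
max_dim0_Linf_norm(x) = 4.62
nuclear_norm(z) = 7.09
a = z + x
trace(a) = 0.07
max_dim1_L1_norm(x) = 7.89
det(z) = 0.00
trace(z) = 0.11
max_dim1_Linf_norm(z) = 2.81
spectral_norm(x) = 5.33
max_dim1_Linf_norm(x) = 4.62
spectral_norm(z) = 3.96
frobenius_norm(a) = 9.65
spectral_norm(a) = 8.05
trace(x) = -0.04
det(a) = 51.56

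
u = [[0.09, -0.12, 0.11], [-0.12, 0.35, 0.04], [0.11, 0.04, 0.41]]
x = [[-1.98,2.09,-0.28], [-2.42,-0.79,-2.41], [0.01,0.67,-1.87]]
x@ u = [[-0.46, 0.96, -0.25],[-0.39, -0.08, -1.29],[-0.29, 0.16, -0.74]]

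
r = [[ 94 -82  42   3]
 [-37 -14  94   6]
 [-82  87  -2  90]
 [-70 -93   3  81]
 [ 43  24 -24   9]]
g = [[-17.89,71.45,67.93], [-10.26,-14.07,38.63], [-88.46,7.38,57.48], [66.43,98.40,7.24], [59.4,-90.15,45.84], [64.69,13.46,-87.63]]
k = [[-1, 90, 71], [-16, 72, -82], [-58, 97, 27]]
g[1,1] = -14.07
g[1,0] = -10.26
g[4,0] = 59.4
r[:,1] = [-82, -14, 87, -93, 24]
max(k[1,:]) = 72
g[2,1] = 7.38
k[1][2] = -82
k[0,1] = 90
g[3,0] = 66.43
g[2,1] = 7.38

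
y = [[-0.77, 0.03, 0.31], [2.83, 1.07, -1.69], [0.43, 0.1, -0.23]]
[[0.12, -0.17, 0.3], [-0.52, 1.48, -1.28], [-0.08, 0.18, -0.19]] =y @ [[-0.15, 0.24, -0.29], [-0.06, 0.73, -0.03], [0.02, -0.01, 0.25]]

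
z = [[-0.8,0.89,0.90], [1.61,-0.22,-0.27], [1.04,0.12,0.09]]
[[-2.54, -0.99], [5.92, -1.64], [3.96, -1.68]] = z@ [[3.77, -1.38], [-0.12, -1.08], [0.65, -1.26]]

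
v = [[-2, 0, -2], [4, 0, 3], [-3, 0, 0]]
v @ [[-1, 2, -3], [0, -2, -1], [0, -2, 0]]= [[2, 0, 6], [-4, 2, -12], [3, -6, 9]]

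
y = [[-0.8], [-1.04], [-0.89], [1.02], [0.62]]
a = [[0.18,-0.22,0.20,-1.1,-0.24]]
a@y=[[-1.36]]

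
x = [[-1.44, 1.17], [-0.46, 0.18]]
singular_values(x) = [1.91, 0.15]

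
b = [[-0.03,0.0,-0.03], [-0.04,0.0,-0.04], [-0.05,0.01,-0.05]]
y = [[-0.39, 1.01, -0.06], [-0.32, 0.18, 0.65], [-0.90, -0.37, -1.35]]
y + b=[[-0.42, 1.01, -0.09], [-0.36, 0.18, 0.61], [-0.95, -0.36, -1.4]]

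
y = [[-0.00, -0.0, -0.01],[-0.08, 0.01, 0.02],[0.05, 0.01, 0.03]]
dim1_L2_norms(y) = [0.01, 0.08, 0.06]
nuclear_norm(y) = 0.14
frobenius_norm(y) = 0.10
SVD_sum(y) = [[0.00, -0.00, -0.00],[-0.08, 0.0, 0.0],[0.05, -0.00, -0.00]] + [[-0.0,  -0.00,  -0.01], [0.0,  0.01,  0.02], [0.00,  0.01,  0.03]] + [[0.00,0.00,-0.00],[0.0,0.00,-0.0],[0.0,0.0,-0.00]]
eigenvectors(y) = [[(0.02+0.2j), 0.02-0.20j, -0.14+0.00j], [(-0.9+0j), -0.90-0.00j, 0.87+0.00j], [0.37-0.09j, (0.37+0.09j), 0.47+0.00j]]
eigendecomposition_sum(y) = [[0.01j, 0j, -0.00+0.00j], [(-0.05+0j), -0.00+0.01j, -0.01-0.01j], [0.02-0.01j, 0.00-0.00j, 0j]] + [[0.00-0.01j, 0.00-0.00j, -0.00-0.00j],[-0.05-0.00j, -0.00-0.01j, (-0.01+0.01j)],[0.02+0.01j, 0.00+0.00j, -0j]] + [[-0.00+0.00j,  -0.00-0.00j,  (-0.01-0j)], [0.02-0.00j,  (0.02+0j),  0.04+0.00j], [(0.01-0j),  (0.01+0j),  0.02+0.00j]]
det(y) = 0.00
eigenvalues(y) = [0.02j, -0.02j, (0.03+0j)]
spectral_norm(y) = 0.09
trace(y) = 0.04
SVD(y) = [[0.00, 0.24, 0.97], [-0.85, -0.51, 0.12], [0.52, -0.83, 0.20]] @ diag([0.09440427116235443, 0.039696344891341336, 0.003468975147263435]) @ [[1.0,-0.04,-0.02], [-0.03,-0.34,-0.94], [0.03,0.94,-0.34]]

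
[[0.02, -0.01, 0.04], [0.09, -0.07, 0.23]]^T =[[0.02,  0.09], [-0.01,  -0.07], [0.04,  0.23]]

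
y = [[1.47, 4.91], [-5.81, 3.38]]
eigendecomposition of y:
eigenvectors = [[(-0.12+0.67j), -0.12-0.67j], [(-0.74+0j), -0.74-0.00j]]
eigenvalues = [(2.42+5.26j), (2.42-5.26j)]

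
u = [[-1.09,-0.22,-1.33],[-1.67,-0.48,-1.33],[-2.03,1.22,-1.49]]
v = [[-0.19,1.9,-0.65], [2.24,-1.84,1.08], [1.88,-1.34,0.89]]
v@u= [[-1.65, -1.66, -1.31], [-1.56, 1.71, -2.14], [-1.62, 1.32, -2.04]]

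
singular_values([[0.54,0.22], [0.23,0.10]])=[0.63, 0.01]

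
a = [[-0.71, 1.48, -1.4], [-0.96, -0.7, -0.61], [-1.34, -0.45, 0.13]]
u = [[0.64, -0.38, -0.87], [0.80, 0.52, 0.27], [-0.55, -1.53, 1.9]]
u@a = [[1.08, 1.6, -0.78], [-1.43, 0.70, -1.40], [-0.69, -0.60, 1.95]]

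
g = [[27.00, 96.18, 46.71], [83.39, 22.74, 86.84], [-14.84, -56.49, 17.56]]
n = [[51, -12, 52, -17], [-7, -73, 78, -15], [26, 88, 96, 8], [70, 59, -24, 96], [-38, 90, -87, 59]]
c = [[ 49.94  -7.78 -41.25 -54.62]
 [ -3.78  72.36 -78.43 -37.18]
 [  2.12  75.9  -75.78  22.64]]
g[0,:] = [27.0, 96.18, 46.71]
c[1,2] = -78.43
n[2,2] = 96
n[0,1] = -12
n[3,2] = -24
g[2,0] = -14.84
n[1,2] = 78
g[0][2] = 46.71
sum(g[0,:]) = 169.89000000000001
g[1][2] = 86.84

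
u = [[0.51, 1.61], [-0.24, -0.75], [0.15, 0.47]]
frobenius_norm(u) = 1.93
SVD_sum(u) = [[0.51,1.61], [-0.24,-0.75], [0.15,0.47]] + [[-0.00, 0.00],[-0.00, 0.0],[0.0, -0.00]]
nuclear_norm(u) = 1.93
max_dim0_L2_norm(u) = 1.84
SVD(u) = [[-0.88, -0.48], [0.41, -0.81], [-0.26, 0.34]] @ diag([1.9276138125554971, 0.002233751387480367]) @ [[-0.30, -0.95], [0.95, -0.3]]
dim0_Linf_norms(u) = [0.51, 1.61]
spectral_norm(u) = 1.93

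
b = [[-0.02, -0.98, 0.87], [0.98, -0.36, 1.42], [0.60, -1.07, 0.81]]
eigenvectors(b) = [[(-0.81+0j), -0.15-0.39j, -0.15+0.39j], [0.17+0.00j, (-0.74+0j), -0.74-0.00j], [0.56+0.00j, (-0.3-0.43j), (-0.3+0.43j)]]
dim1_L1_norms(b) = [1.87, 2.76, 2.48]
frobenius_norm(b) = 2.64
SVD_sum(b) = [[0.47, -0.62, 0.86], [0.66, -0.88, 1.22], [0.57, -0.76, 1.05]] + [[-0.33,-0.43,-0.14], [0.37,0.49,0.15], [-0.16,-0.22,-0.07]] + [[-0.16, 0.08, 0.14],  [-0.05, 0.03, 0.05],  [0.19, -0.09, -0.17]]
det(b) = -0.81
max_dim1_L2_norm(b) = 1.76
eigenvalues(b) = [(-0.4+0j), (0.42+1.35j), (0.42-1.35j)]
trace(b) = 0.43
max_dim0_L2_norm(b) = 1.85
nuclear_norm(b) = 3.72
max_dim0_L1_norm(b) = 3.1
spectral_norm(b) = 2.46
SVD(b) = [[0.47, -0.63, -0.62], [0.67, 0.71, -0.21], [0.58, -0.31, 0.76]] @ diag([2.459890031635565, 0.8943314848304618, 0.366349870343801]) @ [[0.4, -0.54, 0.74], [0.59, 0.77, 0.24], [0.70, -0.34, -0.63]]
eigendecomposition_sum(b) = [[(-0.25+0j),  (-0.04+0j),  (0.23+0j)], [0.05-0.00j,  0.01-0.00j,  (-0.05-0j)], [(0.17-0j),  0.03-0.00j,  -0.16-0.00j]] + [[(0.12+0.24j), (-0.47+0.07j), 0.32+0.32j], [(0.46-0.04j), (-0.18+0.81j), 0.73-0.32j], [(0.21+0.25j), (-0.55+0.22j), 0.48+0.30j]] + [[0.12-0.24j,(-0.47-0.07j),0.32-0.32j], [(0.46+0.04j),(-0.18-0.81j),0.73+0.32j], [(0.21-0.25j),-0.55-0.22j,0.48-0.30j]]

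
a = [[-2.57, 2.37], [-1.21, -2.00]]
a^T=[[-2.57,-1.21],  [2.37,-2.0]]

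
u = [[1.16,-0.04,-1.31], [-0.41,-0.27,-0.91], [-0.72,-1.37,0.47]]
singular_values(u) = [2.07, 1.38, 0.74]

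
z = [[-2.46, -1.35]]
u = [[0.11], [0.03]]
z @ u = [[-0.31]]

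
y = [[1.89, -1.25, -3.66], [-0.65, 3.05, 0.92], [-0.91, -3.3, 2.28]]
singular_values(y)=[4.93, 4.66, 0.0]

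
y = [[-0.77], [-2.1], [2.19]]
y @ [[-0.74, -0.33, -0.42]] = [[0.57, 0.25, 0.32], [1.55, 0.69, 0.88], [-1.62, -0.72, -0.92]]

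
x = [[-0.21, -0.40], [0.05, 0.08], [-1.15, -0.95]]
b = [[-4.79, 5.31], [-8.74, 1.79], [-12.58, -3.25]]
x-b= [[4.58, -5.71],[8.79, -1.71],[11.43, 2.3]]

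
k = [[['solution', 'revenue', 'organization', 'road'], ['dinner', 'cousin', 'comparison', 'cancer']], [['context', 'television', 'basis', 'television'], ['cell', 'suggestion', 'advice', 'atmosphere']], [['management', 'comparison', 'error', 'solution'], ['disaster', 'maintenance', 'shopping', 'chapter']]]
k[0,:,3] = ['road', 'cancer']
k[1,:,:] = [['context', 'television', 'basis', 'television'], ['cell', 'suggestion', 'advice', 'atmosphere']]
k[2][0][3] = 'solution'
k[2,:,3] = ['solution', 'chapter']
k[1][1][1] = 'suggestion'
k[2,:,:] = [['management', 'comparison', 'error', 'solution'], ['disaster', 'maintenance', 'shopping', 'chapter']]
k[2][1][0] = 'disaster'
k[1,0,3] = 'television'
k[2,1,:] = ['disaster', 'maintenance', 'shopping', 'chapter']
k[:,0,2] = ['organization', 'basis', 'error']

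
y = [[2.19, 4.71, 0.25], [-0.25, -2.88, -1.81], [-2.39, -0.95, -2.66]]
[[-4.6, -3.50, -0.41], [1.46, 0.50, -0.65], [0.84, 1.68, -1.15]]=y@[[-0.56,-0.97,-0.05], [-0.74,-0.31,-0.09], [0.45,0.35,0.51]]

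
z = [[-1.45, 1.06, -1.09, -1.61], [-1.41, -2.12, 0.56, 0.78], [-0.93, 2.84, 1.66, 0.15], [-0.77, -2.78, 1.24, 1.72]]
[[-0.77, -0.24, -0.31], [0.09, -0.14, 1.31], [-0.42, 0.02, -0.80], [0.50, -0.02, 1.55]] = z @ [[0.33, 0.21, -0.25], [-0.25, -0.11, -0.39], [0.38, 0.35, 0.03], [-0.24, -0.35, 0.14]]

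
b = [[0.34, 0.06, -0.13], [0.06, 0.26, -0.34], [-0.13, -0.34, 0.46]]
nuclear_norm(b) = 1.06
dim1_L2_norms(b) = [0.37, 0.43, 0.59]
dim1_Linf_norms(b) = [0.34, 0.34, 0.46]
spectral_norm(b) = 0.76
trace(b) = 1.06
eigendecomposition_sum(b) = [[0.08, 0.13, -0.18], [0.13, 0.24, -0.33], [-0.18, -0.33, 0.45]] + [[0.26, -0.07, 0.05],[-0.07, 0.02, -0.02],[0.05, -0.02, 0.01]] + [[0.0,0.00,0.00], [0.00,0.0,0.0], [0.00,0.0,0.0]]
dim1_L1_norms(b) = [0.53, 0.66, 0.93]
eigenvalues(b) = [0.76, 0.3, 0.0]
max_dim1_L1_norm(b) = 0.93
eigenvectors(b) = [[0.32, 0.94, 0.1], [0.56, -0.27, 0.79], [-0.77, 0.19, 0.61]]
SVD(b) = [[-0.32, 0.94, 0.1], [-0.56, -0.27, 0.79], [0.77, 0.19, 0.61]] @ diag([0.7610989576142272, 0.2961772402131217, 0.0027238021726512574]) @ [[-0.32, -0.56, 0.77], [0.94, -0.27, 0.19], [0.10, 0.79, 0.61]]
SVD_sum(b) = [[0.08, 0.13, -0.18], [0.13, 0.24, -0.33], [-0.18, -0.33, 0.45]] + [[0.26, -0.07, 0.05],[-0.07, 0.02, -0.02],[0.05, -0.02, 0.01]] + [[0.00, 0.00, 0.0], [0.00, 0.0, 0.0], [0.0, 0.00, 0.00]]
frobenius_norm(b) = 0.82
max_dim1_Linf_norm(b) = 0.46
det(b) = 0.00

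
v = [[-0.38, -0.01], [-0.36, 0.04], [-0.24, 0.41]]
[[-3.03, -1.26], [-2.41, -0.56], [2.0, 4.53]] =v @ [[7.73, 2.99],  [9.41, 12.79]]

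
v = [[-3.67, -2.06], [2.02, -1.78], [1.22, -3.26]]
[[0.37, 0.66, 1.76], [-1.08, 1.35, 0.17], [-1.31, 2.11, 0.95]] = v @[[-0.27,  0.15,  -0.26], [0.30,  -0.59,  -0.39]]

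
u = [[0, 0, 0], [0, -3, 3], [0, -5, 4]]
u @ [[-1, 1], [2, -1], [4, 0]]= [[0, 0], [6, 3], [6, 5]]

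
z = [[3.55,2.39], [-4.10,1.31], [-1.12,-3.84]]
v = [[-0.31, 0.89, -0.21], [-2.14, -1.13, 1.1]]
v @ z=[[-4.51, 1.23],[-4.2, -10.82]]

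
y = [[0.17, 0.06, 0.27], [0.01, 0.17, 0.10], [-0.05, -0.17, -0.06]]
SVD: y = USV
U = [[-0.81, 0.59, -0.02], [-0.43, -0.57, 0.70], [0.4, 0.57, 0.72]]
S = [0.38, 0.18, 0.04]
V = [[-0.43, -0.5, -0.75], [0.36, -0.86, 0.37], [-0.83, -0.11, 0.55]]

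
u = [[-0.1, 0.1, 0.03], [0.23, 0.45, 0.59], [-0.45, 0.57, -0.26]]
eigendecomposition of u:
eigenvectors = [[-0.05, 0.71, 0.12], [0.49, 0.36, 0.89], [-0.87, -0.60, 0.44]]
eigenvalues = [-0.61, -0.07, 0.77]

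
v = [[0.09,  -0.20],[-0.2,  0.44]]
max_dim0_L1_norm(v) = 0.64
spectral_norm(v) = 0.53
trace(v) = 0.53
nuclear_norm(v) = 0.53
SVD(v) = [[-0.41, 0.91], [0.91, 0.41]] @ diag([0.5307536453183663, 0.0007536453183663184]) @ [[-0.41, 0.91], [-0.91, -0.41]]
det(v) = -0.00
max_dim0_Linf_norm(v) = 0.44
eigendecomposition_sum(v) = [[-0.0, -0.00], [-0.0, -0.0]] + [[0.09, -0.20], [-0.2, 0.44]]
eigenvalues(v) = [-0.0, 0.53]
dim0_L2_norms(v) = [0.22, 0.48]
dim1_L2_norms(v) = [0.22, 0.48]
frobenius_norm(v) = 0.53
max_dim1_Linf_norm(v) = 0.44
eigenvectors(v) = [[-0.91, 0.41],  [-0.41, -0.91]]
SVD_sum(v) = [[0.09, -0.20], [-0.20, 0.44]] + [[-0.0, -0.00], [-0.0, -0.0]]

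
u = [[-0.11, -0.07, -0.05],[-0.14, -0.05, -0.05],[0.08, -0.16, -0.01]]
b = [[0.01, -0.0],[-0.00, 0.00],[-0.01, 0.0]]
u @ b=[[-0.0, 0.00], [-0.0, 0.0], [0.00, 0.00]]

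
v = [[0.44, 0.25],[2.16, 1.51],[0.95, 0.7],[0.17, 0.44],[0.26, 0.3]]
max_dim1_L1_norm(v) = 3.67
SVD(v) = [[-0.17, 0.2], [-0.88, 0.16], [-0.40, -0.03], [-0.13, -0.91], [-0.13, -0.32]] @ diag([2.982486929534769, 0.2813746881904424]) @ [[-0.81,-0.59], [0.59,-0.81]]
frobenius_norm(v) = 3.00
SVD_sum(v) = [[0.41, 0.3], [2.13, 1.55], [0.96, 0.69], [0.32, 0.23], [0.31, 0.23]] + [[0.03, -0.05], [0.03, -0.04], [-0.01, 0.01], [-0.15, 0.21], [-0.05, 0.07]]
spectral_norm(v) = 2.98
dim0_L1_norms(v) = [3.98, 3.2]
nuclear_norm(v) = 3.26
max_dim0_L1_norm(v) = 3.98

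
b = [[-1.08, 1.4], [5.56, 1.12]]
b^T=[[-1.08,  5.56], [1.40,  1.12]]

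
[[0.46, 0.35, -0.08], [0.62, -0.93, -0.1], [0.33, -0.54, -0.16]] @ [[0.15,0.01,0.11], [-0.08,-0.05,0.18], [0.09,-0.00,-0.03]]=[[0.03, -0.01, 0.12],  [0.16, 0.05, -0.1],  [0.08, 0.03, -0.06]]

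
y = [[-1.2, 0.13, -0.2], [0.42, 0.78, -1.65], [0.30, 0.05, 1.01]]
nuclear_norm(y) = 3.78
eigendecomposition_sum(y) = [[-1.20+0.00j, 0.08-0.00j, (-0.05+0j)],[(0.38-0j), -0.03+0.00j, (0.02-0j)],[(0.15-0j), -0.01+0.00j, 0.01-0.00j]] + [[(-0+0.03j), (0.03+0.02j), (-0.08+0.15j)], [0.02+0.38j, (0.4+0.27j), (-0.83+2.31j)], [0.07-0.03j, 0.03-0.09j, (0.5+0.03j)]] + [[-0.00-0.03j, (0.03-0.02j), -0.08-0.15j], [(0.02-0.38j), (0.4-0.27j), -0.83-2.31j], [(0.07+0.03j), (0.03+0.09j), 0.50-0.03j]]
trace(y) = 0.59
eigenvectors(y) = [[(-0.95+0j), 0.07+0.01j, 0.07-0.01j], [0.30+0.00j, (0.98+0j), 0.98-0.00j], [0.12+0.00j, -0.06-0.19j, -0.06+0.19j]]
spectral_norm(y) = 2.06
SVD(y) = [[0.07, -0.92, 0.37], [0.90, 0.22, 0.39], [-0.44, 0.31, 0.84]] @ diag([2.0595994355824168, 1.3040587809725857, 0.4174695925655968]) @ [[0.08, 0.33, -0.94], [0.99, 0.05, 0.10], [-0.08, 0.94, 0.33]]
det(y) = -1.12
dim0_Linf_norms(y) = [1.2, 0.78, 1.65]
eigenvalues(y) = [(-1.22+0j), (0.9+0.33j), (0.9-0.33j)]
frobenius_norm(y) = 2.47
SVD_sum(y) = [[0.01,0.04,-0.13],[0.15,0.61,-1.73],[-0.07,-0.3,0.85]] + [[-1.20, -0.06, -0.12], [0.29, 0.01, 0.03], [0.40, 0.02, 0.04]] + [[-0.01, 0.15, 0.05],[-0.01, 0.15, 0.05],[-0.03, 0.33, 0.11]]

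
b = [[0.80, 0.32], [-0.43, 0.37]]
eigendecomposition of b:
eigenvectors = [[-0.38-0.53j, -0.38+0.53j], [0.76+0.00j, (0.76-0j)]]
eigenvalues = [(0.58+0.3j), (0.58-0.3j)]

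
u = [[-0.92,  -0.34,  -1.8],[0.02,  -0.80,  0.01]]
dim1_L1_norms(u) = [3.06, 0.83]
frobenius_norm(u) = 2.20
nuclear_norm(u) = 2.84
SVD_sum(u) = [[-0.91,-0.39,-1.79], [-0.06,-0.03,-0.12]] + [[-0.01,0.05,-0.01],[0.08,-0.77,0.13]]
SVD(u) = [[-1.00, -0.07], [-0.07, 1.0]] @ diag([2.0536596056391874, 0.7905581725375407]) @ [[0.45,0.19,0.87],[0.10,-0.98,0.16]]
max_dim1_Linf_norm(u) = 1.8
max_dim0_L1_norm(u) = 1.81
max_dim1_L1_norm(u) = 3.06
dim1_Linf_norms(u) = [1.8, 0.8]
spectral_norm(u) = 2.05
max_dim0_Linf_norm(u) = 1.8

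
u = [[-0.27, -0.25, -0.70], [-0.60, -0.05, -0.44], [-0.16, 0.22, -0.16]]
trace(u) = -0.48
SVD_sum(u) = [[-0.45, -0.12, -0.59], [-0.42, -0.12, -0.56], [-0.11, -0.03, -0.15]] + [[0.15,-0.16,-0.08],  [-0.13,0.14,0.07],  [-0.13,0.14,0.07]] + [[0.03,0.04,-0.03], [-0.05,-0.07,0.05], [0.08,0.11,-0.08]]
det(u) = 0.08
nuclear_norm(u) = 1.62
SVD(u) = [[-0.72, 0.65, 0.27],[-0.68, -0.54, -0.5],[-0.18, -0.54, 0.82]] @ diag([1.0518839393450858, 0.36906673561927994, 0.1960355141477987]) @ [[0.60,0.17,0.79],  [0.64,-0.68,-0.34],  [0.48,0.71,-0.51]]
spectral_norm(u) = 1.05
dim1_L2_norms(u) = [0.79, 0.75, 0.32]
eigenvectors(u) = [[0.71+0.00j, -0.60+0.10j, -0.60-0.10j], [-0.55+0.00j, (-0.76+0j), (-0.76-0j)], [-0.45+0.00j, 0.17+0.17j, 0.17-0.17j]]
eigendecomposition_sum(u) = [[0.18-0.00j, -0.16+0.00j, (-0.1-0j)], [-0.14+0.00j, 0.12-0.00j, 0.08+0.00j], [(-0.11+0j), 0.10-0.00j, 0.06+0.00j]] + [[-0.22-0.24j,-0.04+0.16j,-0.30-0.57j], [-0.23-0.34j,(-0.09+0.18j),-0.26-0.77j], [(-0.02+0.12j),(0.06-0.02j),(-0.11+0.22j)]] + [[-0.22+0.24j, -0.04-0.16j, (-0.3+0.57j)], [-0.23+0.34j, (-0.09-0.18j), (-0.26+0.77j)], [(-0.02-0.12j), (0.06+0.02j), (-0.11-0.22j)]]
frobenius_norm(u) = 1.13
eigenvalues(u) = [(0.37+0j), (-0.42+0.17j), (-0.42-0.17j)]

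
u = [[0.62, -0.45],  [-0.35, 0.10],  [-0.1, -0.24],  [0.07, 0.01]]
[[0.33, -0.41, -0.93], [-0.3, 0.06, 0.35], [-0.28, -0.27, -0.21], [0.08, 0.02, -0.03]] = u@ [[1.07, 0.13, -0.66], [0.74, 1.09, 1.16]]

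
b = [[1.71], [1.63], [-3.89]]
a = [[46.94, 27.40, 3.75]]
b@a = [[80.27,  46.85,  6.41], [76.51,  44.66,  6.11], [-182.6,  -106.59,  -14.59]]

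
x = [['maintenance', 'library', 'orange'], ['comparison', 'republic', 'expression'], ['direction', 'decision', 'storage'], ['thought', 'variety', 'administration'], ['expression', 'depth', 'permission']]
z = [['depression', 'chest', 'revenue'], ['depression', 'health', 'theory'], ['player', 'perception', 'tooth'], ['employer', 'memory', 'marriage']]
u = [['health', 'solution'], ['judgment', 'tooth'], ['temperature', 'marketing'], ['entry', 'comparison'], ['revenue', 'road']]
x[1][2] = 'expression'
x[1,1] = 'republic'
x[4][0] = 'expression'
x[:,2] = ['orange', 'expression', 'storage', 'administration', 'permission']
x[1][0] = 'comparison'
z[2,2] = 'tooth'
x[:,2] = ['orange', 'expression', 'storage', 'administration', 'permission']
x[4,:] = ['expression', 'depth', 'permission']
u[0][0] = 'health'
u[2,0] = 'temperature'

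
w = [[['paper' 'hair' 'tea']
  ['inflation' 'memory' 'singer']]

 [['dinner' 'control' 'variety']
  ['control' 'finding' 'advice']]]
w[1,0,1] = 'control'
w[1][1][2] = 'advice'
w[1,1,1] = 'finding'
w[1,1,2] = 'advice'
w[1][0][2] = 'variety'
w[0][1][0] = 'inflation'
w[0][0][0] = 'paper'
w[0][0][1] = 'hair'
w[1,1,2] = 'advice'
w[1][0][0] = 'dinner'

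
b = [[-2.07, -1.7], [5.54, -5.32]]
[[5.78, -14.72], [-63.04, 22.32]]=b@[[-6.75, 5.69], [4.82, 1.73]]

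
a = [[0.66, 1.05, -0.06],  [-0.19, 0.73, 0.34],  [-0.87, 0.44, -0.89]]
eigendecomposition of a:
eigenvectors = [[(0.13+0j),  -0.80+0.00j,  -0.80-0.00j], [-0.17+0.00j,  (-0.08-0.45j),  -0.08+0.45j], [(0.98+0j),  0.31-0.23j,  (0.31+0.23j)]]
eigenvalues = [(-1.09+0j), (0.79+0.58j), (0.79-0.58j)]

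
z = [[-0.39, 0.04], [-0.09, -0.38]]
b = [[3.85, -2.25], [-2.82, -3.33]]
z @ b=[[-1.61,0.74],[0.73,1.47]]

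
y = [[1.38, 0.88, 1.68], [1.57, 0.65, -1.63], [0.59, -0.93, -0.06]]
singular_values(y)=[2.36, 2.35, 1.08]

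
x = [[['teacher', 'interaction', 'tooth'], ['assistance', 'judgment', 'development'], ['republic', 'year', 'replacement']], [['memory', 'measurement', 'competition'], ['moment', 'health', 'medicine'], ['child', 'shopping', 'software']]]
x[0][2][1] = 'year'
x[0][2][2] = 'replacement'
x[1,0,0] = 'memory'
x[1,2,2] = 'software'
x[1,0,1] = 'measurement'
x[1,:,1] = ['measurement', 'health', 'shopping']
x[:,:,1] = [['interaction', 'judgment', 'year'], ['measurement', 'health', 'shopping']]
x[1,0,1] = 'measurement'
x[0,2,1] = 'year'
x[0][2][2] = 'replacement'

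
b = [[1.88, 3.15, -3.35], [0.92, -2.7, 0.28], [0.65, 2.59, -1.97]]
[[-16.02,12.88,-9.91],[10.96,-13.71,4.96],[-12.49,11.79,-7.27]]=b @ [[1.22, -3.04, 1.46], [-3.41, 3.84, -1.05], [2.26, -1.94, 2.79]]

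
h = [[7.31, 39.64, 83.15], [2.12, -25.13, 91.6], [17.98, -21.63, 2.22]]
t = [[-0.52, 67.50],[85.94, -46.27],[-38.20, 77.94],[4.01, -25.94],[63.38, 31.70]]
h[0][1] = 39.64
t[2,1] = 77.94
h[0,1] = 39.64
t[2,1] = 77.94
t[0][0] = -0.52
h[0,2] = 83.15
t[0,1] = 67.5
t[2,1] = 77.94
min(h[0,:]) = 7.31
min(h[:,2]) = 2.22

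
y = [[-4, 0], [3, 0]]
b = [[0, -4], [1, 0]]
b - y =[[4, -4], [-2, 0]]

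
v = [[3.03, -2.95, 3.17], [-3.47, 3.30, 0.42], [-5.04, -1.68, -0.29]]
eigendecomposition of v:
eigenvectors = [[(-0.11-0.47j), -0.11+0.47j, (0.56+0j)],[0.16-0.33j, (0.16+0.33j), (-0.79+0j)],[0.80+0.00j, (0.8-0j), (-0.24+0j)]]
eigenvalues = [(0.09+3.68j), (0.09-3.68j), (5.86+0j)]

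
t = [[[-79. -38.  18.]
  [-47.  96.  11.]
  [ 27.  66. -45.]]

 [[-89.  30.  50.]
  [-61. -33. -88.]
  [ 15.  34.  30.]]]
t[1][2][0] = 15.0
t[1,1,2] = -88.0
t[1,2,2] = 30.0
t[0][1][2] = 11.0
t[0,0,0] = -79.0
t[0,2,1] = 66.0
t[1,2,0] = 15.0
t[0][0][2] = 18.0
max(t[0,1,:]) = 96.0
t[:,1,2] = [11.0, -88.0]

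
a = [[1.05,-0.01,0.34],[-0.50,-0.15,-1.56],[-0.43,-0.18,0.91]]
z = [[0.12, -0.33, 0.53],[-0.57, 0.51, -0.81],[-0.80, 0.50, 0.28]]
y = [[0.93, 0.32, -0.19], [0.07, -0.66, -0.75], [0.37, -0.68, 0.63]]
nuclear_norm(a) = 3.25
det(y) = -1.00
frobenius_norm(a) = 2.23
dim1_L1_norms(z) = [0.98, 1.89, 1.58]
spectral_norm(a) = 1.91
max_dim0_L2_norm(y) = 1.0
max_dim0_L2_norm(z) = 1.01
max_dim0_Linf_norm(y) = 0.93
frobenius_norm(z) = 1.62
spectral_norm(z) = 1.37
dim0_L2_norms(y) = [1.0, 1.0, 1.0]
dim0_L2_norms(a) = [1.24, 0.23, 1.84]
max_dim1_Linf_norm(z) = 0.81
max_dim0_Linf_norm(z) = 0.81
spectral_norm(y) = 1.00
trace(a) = 1.81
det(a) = -0.44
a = y + z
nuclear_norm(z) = 2.34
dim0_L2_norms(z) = [0.99, 0.79, 1.01]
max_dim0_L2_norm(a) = 1.84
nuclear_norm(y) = 3.00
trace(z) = 0.91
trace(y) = 0.90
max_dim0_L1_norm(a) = 2.81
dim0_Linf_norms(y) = [0.93, 0.68, 0.75]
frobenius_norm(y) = 1.73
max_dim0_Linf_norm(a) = 1.56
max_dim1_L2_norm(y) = 1.0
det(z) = -0.14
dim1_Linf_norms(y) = [0.93, 0.75, 0.68]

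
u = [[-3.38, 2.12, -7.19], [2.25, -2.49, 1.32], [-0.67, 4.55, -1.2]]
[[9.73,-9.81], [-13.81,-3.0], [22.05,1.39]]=u@ [[-1.14, -2.08], [4.84, 0.67], [0.61, 2.54]]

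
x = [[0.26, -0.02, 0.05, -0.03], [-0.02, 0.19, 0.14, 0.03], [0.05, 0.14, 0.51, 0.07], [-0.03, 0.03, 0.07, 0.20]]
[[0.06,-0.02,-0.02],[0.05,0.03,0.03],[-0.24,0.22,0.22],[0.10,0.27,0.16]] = x @ [[0.54, -0.03, -0.11], [0.83, -0.27, -0.30], [-0.85, 0.33, 0.44], [0.74, 1.26, 0.67]]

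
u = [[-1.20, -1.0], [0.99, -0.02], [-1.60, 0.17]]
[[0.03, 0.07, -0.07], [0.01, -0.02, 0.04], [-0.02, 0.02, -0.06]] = u@[[0.01, -0.02, 0.04], [-0.04, -0.05, 0.02]]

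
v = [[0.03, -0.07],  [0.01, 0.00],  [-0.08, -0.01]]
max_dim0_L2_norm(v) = 0.09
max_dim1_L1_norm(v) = 0.1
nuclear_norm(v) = 0.16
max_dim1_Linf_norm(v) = 0.08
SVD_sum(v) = [[0.05, -0.02],[0.01, -0.0],[-0.06, 0.03]] + [[-0.02, -0.05],[0.0, 0.00],[-0.02, -0.04]]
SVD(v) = [[-0.62, 0.78],[-0.1, -0.06],[0.78, 0.62]] @ diag([0.08927026717387719, 0.06656440038567603]) @ [[-0.92, 0.40], [-0.4, -0.92]]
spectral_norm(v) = 0.09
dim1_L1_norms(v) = [0.1, 0.01, 0.09]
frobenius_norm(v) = 0.11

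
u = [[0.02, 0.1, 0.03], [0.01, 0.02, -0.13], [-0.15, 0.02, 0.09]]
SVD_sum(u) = [[-0.01, 0.0, 0.01], [0.07, -0.01, -0.08], [-0.11, 0.01, 0.12]] + [[0.05, 0.08, 0.04], [-0.01, -0.02, -0.01], [-0.01, -0.02, -0.01]] + [[-0.02, 0.02, -0.02], [-0.04, 0.05, -0.05], [-0.03, 0.03, -0.03]]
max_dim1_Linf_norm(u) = 0.15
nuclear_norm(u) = 0.40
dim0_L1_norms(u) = [0.18, 0.14, 0.25]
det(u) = 0.00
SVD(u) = [[0.08, -0.94, -0.34], [-0.51, 0.25, -0.82], [0.85, 0.24, -0.46]] @ diag([0.19720918299314694, 0.10635609141265677, 0.09745214190872398]) @ [[-0.67, 0.08, 0.74],  [-0.5, -0.79, -0.36],  [0.56, -0.61, 0.56]]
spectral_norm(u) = 0.20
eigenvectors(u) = [[(0.28+0.48j), 0.28-0.48j, (0.36+0j)], [(-0.6+0j), -0.60-0.00j, (0.67+0j)], [-0.12+0.57j, (-0.12-0.57j), -0.65+0.00j]]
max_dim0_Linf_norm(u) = 0.15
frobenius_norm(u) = 0.24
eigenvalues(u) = [(-0.01+0.12j), (-0.01-0.12j), (0.15+0j)]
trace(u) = 0.13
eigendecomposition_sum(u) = [[-0.01+0.04j, 0.04-0.01j, 0.03+0.02j], [(-0.03-0.03j), -0.01+0.04j, (-0.03+0.02j)], [(-0.04+0.03j), (0.03+0.02j), 0.01+0.04j]] + [[-0.01-0.04j, 0.04+0.01j, 0.03-0.02j], [-0.03+0.03j, (-0.01-0.04j), -0.03-0.02j], [-0.04-0.03j, (0.03-0.02j), (0.01-0.04j)]] + [[0.04+0.00j, 0.03+0.00j, (-0.03+0j)], [(0.08+0j), 0.05+0.00j, -0.06+0.00j], [-0.07-0.00j, -0.05-0.00j, 0.06-0.00j]]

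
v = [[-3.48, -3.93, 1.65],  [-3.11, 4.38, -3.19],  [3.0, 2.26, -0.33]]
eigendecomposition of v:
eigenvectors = [[-0.82, -0.38, -0.18], [-0.08, 0.91, 0.53], [0.57, 0.17, 0.83]]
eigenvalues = [-5.0, 5.11, 0.46]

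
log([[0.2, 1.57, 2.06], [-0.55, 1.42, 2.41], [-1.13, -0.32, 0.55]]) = [[-0.73, 1.91, 0.45],  [1.46, -0.74, 2.41],  [-1.87, 1.07, -0.26]]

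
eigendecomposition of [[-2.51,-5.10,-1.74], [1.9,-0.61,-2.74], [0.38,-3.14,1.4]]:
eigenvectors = [[(0.86+0j),0.86-0.00j,0.18+0.00j],[(-0.03-0.43j),(-0.03+0.43j),(-0.5+0j)],[0.10-0.26j,(0.1+0.26j),0.85+0.00j]]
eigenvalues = [(-2.53+3.06j), (-2.53-3.06j), (3.34+0j)]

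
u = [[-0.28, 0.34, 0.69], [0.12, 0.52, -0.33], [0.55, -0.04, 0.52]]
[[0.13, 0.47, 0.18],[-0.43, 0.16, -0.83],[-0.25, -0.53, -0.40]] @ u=[[0.12, 0.28, 0.03], [-0.32, -0.03, -0.78], [-0.21, -0.34, -0.21]]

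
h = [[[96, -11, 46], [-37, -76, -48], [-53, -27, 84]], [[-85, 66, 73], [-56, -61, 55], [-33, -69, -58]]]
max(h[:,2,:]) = 84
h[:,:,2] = [[46, -48, 84], [73, 55, -58]]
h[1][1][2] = 55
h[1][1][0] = -56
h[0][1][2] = -48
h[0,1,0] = -37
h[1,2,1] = -69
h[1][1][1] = -61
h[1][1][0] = -56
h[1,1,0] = -56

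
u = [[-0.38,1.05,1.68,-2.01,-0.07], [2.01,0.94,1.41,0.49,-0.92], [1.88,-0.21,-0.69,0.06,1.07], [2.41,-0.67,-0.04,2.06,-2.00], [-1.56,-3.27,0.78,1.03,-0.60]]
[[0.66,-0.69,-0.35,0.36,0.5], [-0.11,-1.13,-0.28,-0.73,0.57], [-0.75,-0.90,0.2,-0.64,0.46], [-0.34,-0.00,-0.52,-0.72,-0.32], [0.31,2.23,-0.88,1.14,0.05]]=u @ [[-0.2, -0.43, -0.08, -0.28, 0.16], [0.01, -0.42, 0.28, -0.25, -0.04], [0.09, -0.11, -0.16, 0.05, 0.46], [-0.20, 0.12, 0.19, -0.21, 0.07], [-0.28, -0.25, 0.27, -0.11, 0.43]]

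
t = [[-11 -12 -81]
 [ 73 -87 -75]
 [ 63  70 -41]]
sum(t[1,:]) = -89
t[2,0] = 63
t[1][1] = -87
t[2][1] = 70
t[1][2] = -75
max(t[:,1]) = 70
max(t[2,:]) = 70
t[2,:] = [63, 70, -41]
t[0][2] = -81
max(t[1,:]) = 73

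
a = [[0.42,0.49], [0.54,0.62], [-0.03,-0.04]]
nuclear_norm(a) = 1.05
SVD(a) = [[-0.62, 0.57], [-0.79, -0.49], [0.05, -0.66]] @ diag([1.0464089272847712, 0.005325119598091455]) @ [[-0.65, -0.76],[-0.76, 0.65]]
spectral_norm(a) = 1.05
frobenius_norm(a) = 1.05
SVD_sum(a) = [[0.42, 0.49], [0.54, 0.62], [-0.03, -0.04]] + [[-0.00, 0.0], [0.00, -0.00], [0.0, -0.00]]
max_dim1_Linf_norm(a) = 0.62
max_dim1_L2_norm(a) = 0.82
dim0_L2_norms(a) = [0.68, 0.79]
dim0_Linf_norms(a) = [0.54, 0.62]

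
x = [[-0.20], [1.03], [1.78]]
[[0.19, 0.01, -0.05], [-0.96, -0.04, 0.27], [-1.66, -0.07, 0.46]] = x@[[-0.93, -0.04, 0.26]]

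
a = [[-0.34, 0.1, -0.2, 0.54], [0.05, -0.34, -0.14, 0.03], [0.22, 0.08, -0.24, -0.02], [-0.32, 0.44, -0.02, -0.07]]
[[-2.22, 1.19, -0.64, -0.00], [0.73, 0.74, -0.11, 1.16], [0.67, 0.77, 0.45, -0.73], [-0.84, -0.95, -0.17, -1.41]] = a@[[1.41, 1.5, 1.48, -1.02], [-1.54, -0.78, 0.6, -3.86], [-1.71, -2.31, -0.27, 0.78], [-3.57, 2.44, -0.46, 0.36]]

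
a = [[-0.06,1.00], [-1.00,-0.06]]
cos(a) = [[1.54,0.07], [-0.07,1.54]]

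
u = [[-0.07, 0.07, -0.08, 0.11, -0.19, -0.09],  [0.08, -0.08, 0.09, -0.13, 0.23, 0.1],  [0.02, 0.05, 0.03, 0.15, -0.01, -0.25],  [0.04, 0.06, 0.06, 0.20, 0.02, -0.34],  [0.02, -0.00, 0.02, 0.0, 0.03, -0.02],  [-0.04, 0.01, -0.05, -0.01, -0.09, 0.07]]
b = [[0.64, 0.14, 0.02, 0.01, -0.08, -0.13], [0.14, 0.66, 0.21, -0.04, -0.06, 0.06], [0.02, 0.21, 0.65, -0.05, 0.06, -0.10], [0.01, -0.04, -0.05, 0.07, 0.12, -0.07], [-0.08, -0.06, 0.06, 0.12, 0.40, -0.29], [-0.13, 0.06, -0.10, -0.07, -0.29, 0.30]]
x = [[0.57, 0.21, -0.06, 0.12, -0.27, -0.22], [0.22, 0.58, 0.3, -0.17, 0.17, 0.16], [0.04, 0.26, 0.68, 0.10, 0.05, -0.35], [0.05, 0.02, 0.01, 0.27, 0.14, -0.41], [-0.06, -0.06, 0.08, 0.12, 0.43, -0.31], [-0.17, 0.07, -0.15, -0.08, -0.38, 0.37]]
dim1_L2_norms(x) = [0.71, 0.75, 0.82, 0.51, 0.56, 0.59]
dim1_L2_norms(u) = [0.27, 0.32, 0.3, 0.41, 0.05, 0.13]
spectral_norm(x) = 1.09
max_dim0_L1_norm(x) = 1.82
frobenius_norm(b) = 1.40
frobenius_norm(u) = 0.67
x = b + u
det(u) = -0.00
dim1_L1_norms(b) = [1.02, 1.17, 1.09, 0.36, 1.01, 0.95]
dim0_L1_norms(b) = [1.02, 1.17, 1.09, 0.36, 1.01, 0.95]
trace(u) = 0.18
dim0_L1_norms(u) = [0.27, 0.27, 0.33, 0.6, 0.57, 0.87]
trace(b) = 2.72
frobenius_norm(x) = 1.63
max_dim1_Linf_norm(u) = 0.34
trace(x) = 2.90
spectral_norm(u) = 0.56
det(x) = -0.00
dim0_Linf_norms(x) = [0.57, 0.58, 0.68, 0.27, 0.43, 0.41]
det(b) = -0.00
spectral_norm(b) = 0.93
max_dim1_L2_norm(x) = 0.82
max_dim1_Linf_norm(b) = 0.66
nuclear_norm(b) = 2.72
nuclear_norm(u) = 0.94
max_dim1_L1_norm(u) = 0.72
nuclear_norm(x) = 3.30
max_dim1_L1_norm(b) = 1.17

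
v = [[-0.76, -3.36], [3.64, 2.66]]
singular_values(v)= [5.34, 1.91]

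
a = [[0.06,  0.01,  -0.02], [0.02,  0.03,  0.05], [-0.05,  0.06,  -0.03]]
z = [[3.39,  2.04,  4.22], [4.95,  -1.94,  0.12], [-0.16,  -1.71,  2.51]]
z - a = [[3.33, 2.03, 4.24],[4.93, -1.97, 0.07],[-0.11, -1.77, 2.54]]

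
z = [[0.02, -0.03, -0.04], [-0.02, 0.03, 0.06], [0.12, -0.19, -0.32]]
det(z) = 0.00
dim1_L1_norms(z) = [0.09, 0.11, 0.63]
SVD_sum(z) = [[0.02,-0.03,-0.04], [-0.02,0.03,0.06], [0.12,-0.19,-0.32]] + [[0.00, -0.00, 0.00],[0.00, -0.0, 0.00],[-0.0, 0.00, -0.00]] + [[0.0, 0.00, -0.00], [-0.00, -0.00, 0.00], [-0.00, -0.00, 0.0]]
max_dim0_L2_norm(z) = 0.33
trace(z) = -0.27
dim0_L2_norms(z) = [0.12, 0.19, 0.33]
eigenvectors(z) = [[0.12,-0.95,0.52], [-0.19,-0.25,0.8], [0.98,-0.21,-0.28]]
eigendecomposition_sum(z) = [[0.01, -0.02, -0.04], [-0.02, 0.04, 0.06], [0.12, -0.19, -0.32]] + [[0.00, -0.0, -0.0],[0.00, -0.0, -0.0],[0.0, -0.0, -0.00]] + [[0.0,-0.0,-0.0], [0.00,-0.01,-0.0], [-0.00,0.0,0.0]]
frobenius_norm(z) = 0.40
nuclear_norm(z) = 0.41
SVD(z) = [[-0.13, -0.80, -0.59], [0.17, -0.61, 0.78], [-0.98, 0.0, 0.22]] @ diag([0.4007883129361223, 0.008200426984919846, 0.0012170501558499433]) @ [[-0.31, 0.49, 0.82], [-0.45, 0.68, -0.57], [-0.84, -0.55, 0.01]]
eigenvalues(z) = [-0.27, 0.0, -0.0]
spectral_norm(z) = 0.40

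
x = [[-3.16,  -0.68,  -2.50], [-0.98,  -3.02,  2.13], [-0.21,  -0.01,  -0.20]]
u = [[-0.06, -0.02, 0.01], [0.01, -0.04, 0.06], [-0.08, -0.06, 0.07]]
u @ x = [[0.21, 0.1, 0.11], [-0.01, 0.11, -0.12], [0.3, 0.23, 0.06]]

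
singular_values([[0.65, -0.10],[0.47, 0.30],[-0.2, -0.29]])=[0.85, 0.39]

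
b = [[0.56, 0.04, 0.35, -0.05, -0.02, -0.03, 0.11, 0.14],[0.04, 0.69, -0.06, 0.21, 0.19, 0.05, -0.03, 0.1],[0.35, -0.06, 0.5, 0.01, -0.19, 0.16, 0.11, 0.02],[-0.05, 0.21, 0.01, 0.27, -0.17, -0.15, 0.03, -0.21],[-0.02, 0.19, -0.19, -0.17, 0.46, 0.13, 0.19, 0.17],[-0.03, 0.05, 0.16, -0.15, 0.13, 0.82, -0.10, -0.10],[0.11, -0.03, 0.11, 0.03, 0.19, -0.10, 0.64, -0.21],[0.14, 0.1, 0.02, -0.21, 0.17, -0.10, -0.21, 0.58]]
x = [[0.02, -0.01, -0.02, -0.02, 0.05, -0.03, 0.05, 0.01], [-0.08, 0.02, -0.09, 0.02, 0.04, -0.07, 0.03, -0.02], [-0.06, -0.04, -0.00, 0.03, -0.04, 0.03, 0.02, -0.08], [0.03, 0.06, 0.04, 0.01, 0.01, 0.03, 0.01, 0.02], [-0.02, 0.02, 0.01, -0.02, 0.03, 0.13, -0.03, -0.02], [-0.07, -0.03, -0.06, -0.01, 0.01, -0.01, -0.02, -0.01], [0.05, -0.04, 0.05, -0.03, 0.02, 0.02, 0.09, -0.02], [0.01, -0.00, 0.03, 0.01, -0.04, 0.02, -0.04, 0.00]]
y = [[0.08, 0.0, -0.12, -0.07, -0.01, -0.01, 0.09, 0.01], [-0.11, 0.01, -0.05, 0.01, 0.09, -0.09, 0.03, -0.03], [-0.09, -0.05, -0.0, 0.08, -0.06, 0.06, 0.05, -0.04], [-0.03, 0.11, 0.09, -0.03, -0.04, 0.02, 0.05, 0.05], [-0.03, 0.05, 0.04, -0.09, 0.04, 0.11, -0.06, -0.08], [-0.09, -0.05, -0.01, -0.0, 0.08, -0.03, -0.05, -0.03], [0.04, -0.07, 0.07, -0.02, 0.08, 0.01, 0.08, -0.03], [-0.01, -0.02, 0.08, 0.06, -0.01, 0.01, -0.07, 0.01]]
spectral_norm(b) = 0.98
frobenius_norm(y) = 0.47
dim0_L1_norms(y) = [0.48, 0.36, 0.46, 0.36, 0.41, 0.34, 0.48, 0.28]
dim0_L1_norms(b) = [1.3, 1.37, 1.4, 1.1, 1.52, 1.54, 1.42, 1.53]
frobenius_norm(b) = 1.97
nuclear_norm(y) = 1.17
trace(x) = 0.16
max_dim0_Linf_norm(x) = 0.13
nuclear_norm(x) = 0.71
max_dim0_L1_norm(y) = 0.48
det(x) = -0.00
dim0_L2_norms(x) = [0.14, 0.09, 0.13, 0.06, 0.09, 0.16, 0.12, 0.09]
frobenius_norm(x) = 0.32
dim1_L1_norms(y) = [0.39, 0.42, 0.43, 0.42, 0.5, 0.34, 0.4, 0.27]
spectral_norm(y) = 0.24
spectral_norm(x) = 0.21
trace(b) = 4.52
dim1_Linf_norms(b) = [0.56, 0.69, 0.5, 0.27, 0.46, 0.82, 0.64, 0.58]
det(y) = -0.00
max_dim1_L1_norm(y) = 0.5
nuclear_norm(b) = 4.53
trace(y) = 0.16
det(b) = 0.00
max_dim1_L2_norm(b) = 0.87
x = y @ b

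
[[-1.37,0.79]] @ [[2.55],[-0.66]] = [[-4.01]]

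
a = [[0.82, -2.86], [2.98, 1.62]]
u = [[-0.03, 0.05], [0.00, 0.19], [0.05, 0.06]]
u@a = [[0.12, 0.17], [0.57, 0.31], [0.22, -0.05]]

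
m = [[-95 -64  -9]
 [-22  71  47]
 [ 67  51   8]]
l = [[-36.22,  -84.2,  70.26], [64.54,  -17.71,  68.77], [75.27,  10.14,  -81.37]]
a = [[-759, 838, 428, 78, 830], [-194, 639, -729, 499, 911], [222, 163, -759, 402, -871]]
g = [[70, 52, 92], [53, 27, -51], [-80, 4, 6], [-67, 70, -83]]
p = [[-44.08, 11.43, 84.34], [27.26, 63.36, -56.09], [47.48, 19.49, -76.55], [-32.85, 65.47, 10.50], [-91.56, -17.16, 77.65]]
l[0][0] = -36.22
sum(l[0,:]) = -50.16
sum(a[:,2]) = -1060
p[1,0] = 27.26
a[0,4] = 830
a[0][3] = 78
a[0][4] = 830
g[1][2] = -51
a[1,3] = 499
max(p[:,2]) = 84.34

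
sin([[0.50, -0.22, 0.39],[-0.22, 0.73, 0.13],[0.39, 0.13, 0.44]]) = [[0.44, -0.19, 0.34], [-0.19, 0.65, 0.13], [0.34, 0.13, 0.39]]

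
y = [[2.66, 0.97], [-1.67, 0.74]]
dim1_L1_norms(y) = [3.63, 2.41]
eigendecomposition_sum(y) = [[(1.33-0.56j),  0.48-0.99j], [-0.84+1.70j,  0.37+1.39j]] + [[1.33+0.56j, (0.48+0.99j)], [(-0.84-1.7j), 0.37-1.39j]]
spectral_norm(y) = 3.17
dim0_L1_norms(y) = [4.33, 1.71]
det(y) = 3.59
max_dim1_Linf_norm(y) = 2.66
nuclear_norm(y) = 4.30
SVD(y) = [[-0.88, 0.48], [0.48, 0.88]] @ diag([3.17411320998016, 1.130488978375925]) @ [[-0.99, -0.15], [-0.15, 0.99]]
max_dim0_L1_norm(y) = 4.33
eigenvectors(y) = [[-0.46-0.40j,(-0.46+0.4j)], [(0.8+0j),(0.8-0j)]]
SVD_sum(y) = [[2.74, 0.43],[-1.52, -0.24]] + [[-0.08, 0.54], [-0.15, 0.98]]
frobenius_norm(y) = 3.37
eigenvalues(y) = [(1.7+0.84j), (1.7-0.84j)]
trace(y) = 3.40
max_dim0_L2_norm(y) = 3.14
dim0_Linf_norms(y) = [2.66, 0.97]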